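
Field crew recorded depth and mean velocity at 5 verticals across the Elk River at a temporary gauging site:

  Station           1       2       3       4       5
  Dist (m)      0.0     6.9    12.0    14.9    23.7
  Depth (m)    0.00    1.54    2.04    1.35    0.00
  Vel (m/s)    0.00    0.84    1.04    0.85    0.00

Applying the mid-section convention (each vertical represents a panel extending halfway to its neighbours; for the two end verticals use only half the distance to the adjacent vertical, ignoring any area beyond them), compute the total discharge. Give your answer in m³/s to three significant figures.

w_2 = (12.0 − 0.0)/2 = 6 m; q_2 = 0.84 × 1.54 × 6 = 7.762 m³/s
w_3 = (14.9 − 6.9)/2 = 4 m; q_3 = 1.04 × 2.04 × 4 = 8.486 m³/s
w_4 = (23.7 − 12.0)/2 = 5.85 m; q_4 = 0.85 × 1.35 × 5.85 = 6.713 m³/s
Stations 1, 5 contribute zero (depth or velocity is 0).
Q = Σ qᵢ = 22.96 m³/s

23.0 m³/s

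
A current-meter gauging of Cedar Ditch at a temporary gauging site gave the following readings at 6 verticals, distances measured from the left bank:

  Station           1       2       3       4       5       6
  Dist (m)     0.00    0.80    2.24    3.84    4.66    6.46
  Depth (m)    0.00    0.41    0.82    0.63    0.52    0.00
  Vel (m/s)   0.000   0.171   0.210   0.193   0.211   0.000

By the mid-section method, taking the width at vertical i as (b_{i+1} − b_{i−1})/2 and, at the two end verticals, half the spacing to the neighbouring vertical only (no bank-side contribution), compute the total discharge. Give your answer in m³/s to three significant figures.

0.631 m³/s

w_2 = (2.24 − 0.00)/2 = 1.12 m; q_2 = 0.171 × 0.41 × 1.12 = 0.07852 m³/s
w_3 = (3.84 − 0.80)/2 = 1.52 m; q_3 = 0.210 × 0.82 × 1.52 = 0.2617 m³/s
w_4 = (4.66 − 2.24)/2 = 1.21 m; q_4 = 0.193 × 0.63 × 1.21 = 0.1471 m³/s
w_5 = (6.46 − 3.84)/2 = 1.31 m; q_5 = 0.211 × 0.52 × 1.31 = 0.1437 m³/s
Stations 1, 6 contribute zero (depth or velocity is 0).
Q = Σ qᵢ = 0.6311 m³/s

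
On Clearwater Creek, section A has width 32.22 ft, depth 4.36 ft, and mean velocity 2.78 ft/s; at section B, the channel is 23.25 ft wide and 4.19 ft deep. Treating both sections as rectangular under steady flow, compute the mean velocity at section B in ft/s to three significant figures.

4.01 ft/s

Q = A₁V₁ = (32.22×4.36) × 2.78 = 390.5 ft³/s
A₂ = 23.25 × 4.19 = 97.42 ft²
V₂ = Q/A₂ = 390.5/97.42 = 4.009 ft/s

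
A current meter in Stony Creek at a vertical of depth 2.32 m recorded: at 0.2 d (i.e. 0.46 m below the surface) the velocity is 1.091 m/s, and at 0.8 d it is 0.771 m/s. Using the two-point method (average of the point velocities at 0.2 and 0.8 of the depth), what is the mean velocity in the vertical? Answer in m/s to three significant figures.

v̄ = (1.091 + 0.771) / 2 = 0.9310 m/s

0.931 m/s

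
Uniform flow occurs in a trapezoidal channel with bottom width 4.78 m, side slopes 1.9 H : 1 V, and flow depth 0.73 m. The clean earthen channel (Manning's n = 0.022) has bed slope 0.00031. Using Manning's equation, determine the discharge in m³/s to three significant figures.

2.47 m³/s

A = (b + z·y)·y = (4.78 + 1.9×0.73)×0.73 = 4.502 m²
P = b + 2y√(1+z²) = 4.78 + 2×0.73×√(1+1.9²) = 7.915 m
R = A/P = 4.502/7.915 = 0.5688 m
Q = (1/n)·A·R^(2/3)·S^(1/2) = (1/0.022) × 4.502 × 0.5688^(2/3) × 0.00031^(1/2) = 2.473 m³/s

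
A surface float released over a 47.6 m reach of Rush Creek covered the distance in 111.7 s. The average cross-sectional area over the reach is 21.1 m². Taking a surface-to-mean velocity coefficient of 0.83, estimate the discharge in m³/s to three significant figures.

7.46 m³/s

v_surface = L / t̄ = 47.6 / 111.7 = 0.4261 m/s
v_mean = 0.83 × 0.4261 = 0.3537 m/s
Q = A × v_mean = 21.1 × 0.3537 = 7.463 m³/s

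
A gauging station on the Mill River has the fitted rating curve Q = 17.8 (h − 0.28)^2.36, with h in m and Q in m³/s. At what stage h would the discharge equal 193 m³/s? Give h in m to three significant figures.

3.03 m

h − h₀ = (Q/C)^(1/b) = (193/17.8)^(1/2.36) = 2.745 m
h = 0.28 + 2.745 = 3.025 m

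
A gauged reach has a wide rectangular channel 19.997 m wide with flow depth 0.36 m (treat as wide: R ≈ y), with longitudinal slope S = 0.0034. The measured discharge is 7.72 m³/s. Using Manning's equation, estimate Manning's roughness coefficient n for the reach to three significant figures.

0.0275

A = b·y = 19.997 × 0.36 = 7.199 m²
Wide channel: R ≈ y = 0.36 m
n = (1/Q)·A·R^(2/3)·S^(1/2) = (1/7.72) × 7.199 × 0.5061 × 0.05831 = 0.02752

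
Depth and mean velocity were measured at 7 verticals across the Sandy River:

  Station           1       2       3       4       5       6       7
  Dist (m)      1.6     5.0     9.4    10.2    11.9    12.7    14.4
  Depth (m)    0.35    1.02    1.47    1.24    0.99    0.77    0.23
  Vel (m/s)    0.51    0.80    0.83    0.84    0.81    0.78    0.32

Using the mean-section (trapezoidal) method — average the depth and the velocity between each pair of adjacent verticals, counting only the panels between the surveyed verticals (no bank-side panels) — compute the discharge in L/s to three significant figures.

Panel 1-2: Δb = 3.4 m, d̄ = (0.35+1.02)/2 = 0.685, v̄ = (0.51+0.80)/2 = 0.655 → q = 3.4×0.685×0.655 = 1.525 m³/s
Panel 2-3: Δb = 4.4 m, d̄ = (1.02+1.47)/2 = 1.245, v̄ = (0.80+0.83)/2 = 0.815 → q = 4.4×1.245×0.815 = 4.465 m³/s
Panel 3-4: Δb = 0.8 m, d̄ = (1.47+1.24)/2 = 1.355, v̄ = (0.83+0.84)/2 = 0.835 → q = 0.8×1.355×0.835 = 0.9051 m³/s
Panel 4-5: Δb = 1.7 m, d̄ = (1.24+0.99)/2 = 1.115, v̄ = (0.84+0.81)/2 = 0.825 → q = 1.7×1.115×0.825 = 1.564 m³/s
Panel 5-6: Δb = 0.8 m, d̄ = (0.99+0.77)/2 = 0.88, v̄ = (0.81+0.78)/2 = 0.795 → q = 0.8×0.88×0.795 = 0.5597 m³/s
Panel 6-7: Δb = 1.7 m, d̄ = (0.77+0.23)/2 = 0.5, v̄ = (0.78+0.32)/2 = 0.55 → q = 1.7×0.5×0.55 = 0.4675 m³/s
Q = Σ q = 9.486 m³/s
= 9.486 × 1000 = 9486 L/s

9490 L/s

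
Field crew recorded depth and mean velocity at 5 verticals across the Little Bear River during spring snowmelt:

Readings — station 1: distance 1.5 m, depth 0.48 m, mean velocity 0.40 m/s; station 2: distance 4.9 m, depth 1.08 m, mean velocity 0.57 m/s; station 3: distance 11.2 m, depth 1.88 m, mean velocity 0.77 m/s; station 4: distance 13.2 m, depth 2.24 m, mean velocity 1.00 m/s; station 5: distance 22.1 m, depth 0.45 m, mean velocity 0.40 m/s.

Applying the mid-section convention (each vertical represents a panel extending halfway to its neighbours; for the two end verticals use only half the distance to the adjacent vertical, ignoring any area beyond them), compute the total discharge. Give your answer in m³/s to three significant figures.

w_1 = (4.9 − 1.5)/2 = 1.7 m; q_1 = 0.40 × 0.48 × 1.7 = 0.3264 m³/s
w_2 = (11.2 − 1.5)/2 = 4.85 m; q_2 = 0.57 × 1.08 × 4.85 = 2.986 m³/s
w_3 = (13.2 − 4.9)/2 = 4.15 m; q_3 = 0.77 × 1.88 × 4.15 = 6.008 m³/s
w_4 = (22.1 − 11.2)/2 = 5.45 m; q_4 = 1.00 × 2.24 × 5.45 = 12.21 m³/s
w_5 = (22.1 − 13.2)/2 = 4.45 m; q_5 = 0.40 × 0.45 × 4.45 = 0.8010 m³/s
Q = Σ qᵢ = 22.33 m³/s

22.3 m³/s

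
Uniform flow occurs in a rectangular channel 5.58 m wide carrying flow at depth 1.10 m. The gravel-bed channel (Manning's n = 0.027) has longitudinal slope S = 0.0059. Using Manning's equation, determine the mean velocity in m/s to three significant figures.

A = b·y = 5.58 × 1.10 = 6.138 m²
P = b + 2y = 5.58 + 2×1.10 = 7.780 m
R = A/P = 6.138/7.780 = 0.7889 m
Q = (1/n)·A·R^(2/3)·S^(1/2) = (1/0.027) × 6.138 × 0.7889^(2/3) × 0.0059^(1/2) = 14.91 m³/s
V = Q/A = 14.91/6.138 = 2.429 m/s

2.43 m/s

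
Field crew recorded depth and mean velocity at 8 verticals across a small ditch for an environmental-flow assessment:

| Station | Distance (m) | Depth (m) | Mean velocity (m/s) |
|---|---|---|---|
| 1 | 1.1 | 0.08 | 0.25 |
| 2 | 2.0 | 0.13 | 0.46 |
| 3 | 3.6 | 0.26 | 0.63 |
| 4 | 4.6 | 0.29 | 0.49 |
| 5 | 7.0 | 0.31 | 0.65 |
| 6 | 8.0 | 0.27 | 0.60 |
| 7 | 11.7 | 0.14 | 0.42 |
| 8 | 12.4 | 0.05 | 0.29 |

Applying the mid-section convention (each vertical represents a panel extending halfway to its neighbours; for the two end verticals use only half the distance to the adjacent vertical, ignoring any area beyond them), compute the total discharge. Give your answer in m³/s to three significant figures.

1.40 m³/s

w_1 = (2.0 − 1.1)/2 = 0.45 m; q_1 = 0.25 × 0.08 × 0.45 = 0.009000 m³/s
w_2 = (3.6 − 1.1)/2 = 1.25 m; q_2 = 0.46 × 0.13 × 1.25 = 0.07475 m³/s
w_3 = (4.6 − 2.0)/2 = 1.3 m; q_3 = 0.63 × 0.26 × 1.3 = 0.2129 m³/s
w_4 = (7.0 − 3.6)/2 = 1.7 m; q_4 = 0.49 × 0.29 × 1.7 = 0.2416 m³/s
w_5 = (8.0 − 4.6)/2 = 1.7 m; q_5 = 0.65 × 0.31 × 1.7 = 0.3426 m³/s
w_6 = (11.7 − 7.0)/2 = 2.35 m; q_6 = 0.60 × 0.27 × 2.35 = 0.3807 m³/s
w_7 = (12.4 − 8.0)/2 = 2.2 m; q_7 = 0.42 × 0.14 × 2.2 = 0.1294 m³/s
w_8 = (12.4 − 11.7)/2 = 0.35 m; q_8 = 0.29 × 0.05 × 0.35 = 0.005075 m³/s
Q = Σ qᵢ = 1.396 m³/s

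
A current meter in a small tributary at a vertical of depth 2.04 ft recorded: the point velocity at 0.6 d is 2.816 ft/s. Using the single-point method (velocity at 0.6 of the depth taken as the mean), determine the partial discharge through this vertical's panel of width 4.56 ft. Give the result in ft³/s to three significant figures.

26.2 ft³/s

v̄ = v₀.₆ = 2.816 ft/s
q = v̄ × d × w = 2.816 × 2.04 × 4.56 = 26.20 ft³/s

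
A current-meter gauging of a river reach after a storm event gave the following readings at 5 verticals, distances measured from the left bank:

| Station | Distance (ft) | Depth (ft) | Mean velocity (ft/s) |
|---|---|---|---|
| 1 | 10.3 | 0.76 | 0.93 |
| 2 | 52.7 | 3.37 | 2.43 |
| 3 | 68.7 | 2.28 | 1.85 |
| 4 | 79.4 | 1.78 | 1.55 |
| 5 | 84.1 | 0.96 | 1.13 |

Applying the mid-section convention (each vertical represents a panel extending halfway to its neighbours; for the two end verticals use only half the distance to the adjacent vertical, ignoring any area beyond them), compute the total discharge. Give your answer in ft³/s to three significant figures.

w_1 = (52.7 − 10.3)/2 = 21.2 ft; q_1 = 0.93 × 0.76 × 21.2 = 14.98 ft³/s
w_2 = (68.7 − 10.3)/2 = 29.2 ft; q_2 = 2.43 × 3.37 × 29.2 = 239.1 ft³/s
w_3 = (79.4 − 52.7)/2 = 13.35 ft; q_3 = 1.85 × 2.28 × 13.35 = 56.31 ft³/s
w_4 = (84.1 − 68.7)/2 = 7.7 ft; q_4 = 1.55 × 1.78 × 7.7 = 21.24 ft³/s
w_5 = (84.1 − 79.4)/2 = 2.35 ft; q_5 = 1.13 × 0.96 × 2.35 = 2.549 ft³/s
Q = Σ qᵢ = 334.2 ft³/s

334 ft³/s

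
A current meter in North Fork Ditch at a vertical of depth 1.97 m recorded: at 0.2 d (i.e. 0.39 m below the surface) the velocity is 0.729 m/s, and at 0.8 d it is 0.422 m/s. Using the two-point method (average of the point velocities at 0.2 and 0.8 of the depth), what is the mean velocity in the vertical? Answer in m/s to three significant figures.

v̄ = (0.729 + 0.422) / 2 = 0.5755 m/s

0.576 m/s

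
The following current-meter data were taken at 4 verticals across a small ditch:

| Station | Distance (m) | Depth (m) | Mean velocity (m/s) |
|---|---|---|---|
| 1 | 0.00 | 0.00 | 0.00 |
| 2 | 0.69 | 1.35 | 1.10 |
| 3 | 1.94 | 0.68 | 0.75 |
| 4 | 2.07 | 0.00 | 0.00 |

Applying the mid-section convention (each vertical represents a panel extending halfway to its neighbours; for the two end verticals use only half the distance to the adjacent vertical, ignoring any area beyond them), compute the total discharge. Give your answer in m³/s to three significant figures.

1.79 m³/s

w_2 = (1.94 − 0.00)/2 = 0.97 m; q_2 = 1.10 × 1.35 × 0.97 = 1.440 m³/s
w_3 = (2.07 − 0.69)/2 = 0.69 m; q_3 = 0.75 × 0.68 × 0.69 = 0.3519 m³/s
Stations 1, 4 contribute zero (depth or velocity is 0).
Q = Σ qᵢ = 1.792 m³/s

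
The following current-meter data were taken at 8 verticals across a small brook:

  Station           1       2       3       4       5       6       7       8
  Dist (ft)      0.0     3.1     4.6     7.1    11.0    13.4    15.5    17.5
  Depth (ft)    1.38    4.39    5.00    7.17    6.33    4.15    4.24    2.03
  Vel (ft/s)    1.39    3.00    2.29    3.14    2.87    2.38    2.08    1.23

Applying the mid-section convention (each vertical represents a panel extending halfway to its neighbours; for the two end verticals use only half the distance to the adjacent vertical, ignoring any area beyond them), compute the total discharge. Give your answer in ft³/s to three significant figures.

228 ft³/s

w_1 = (3.1 − 0.0)/2 = 1.55 ft; q_1 = 1.39 × 1.38 × 1.55 = 2.973 ft³/s
w_2 = (4.6 − 0.0)/2 = 2.3 ft; q_2 = 3.00 × 4.39 × 2.3 = 30.29 ft³/s
w_3 = (7.1 − 3.1)/2 = 2 ft; q_3 = 2.29 × 5.00 × 2 = 22.90 ft³/s
w_4 = (11.0 − 4.6)/2 = 3.2 ft; q_4 = 3.14 × 7.17 × 3.2 = 72.04 ft³/s
w_5 = (13.4 − 7.1)/2 = 3.15 ft; q_5 = 2.87 × 6.33 × 3.15 = 57.23 ft³/s
w_6 = (15.5 − 11.0)/2 = 2.25 ft; q_6 = 2.38 × 4.15 × 2.25 = 22.22 ft³/s
w_7 = (17.5 − 13.4)/2 = 2.05 ft; q_7 = 2.08 × 4.24 × 2.05 = 18.08 ft³/s
w_8 = (17.5 − 15.5)/2 = 1 ft; q_8 = 1.23 × 2.03 × 1 = 2.497 ft³/s
Q = Σ qᵢ = 228.2 ft³/s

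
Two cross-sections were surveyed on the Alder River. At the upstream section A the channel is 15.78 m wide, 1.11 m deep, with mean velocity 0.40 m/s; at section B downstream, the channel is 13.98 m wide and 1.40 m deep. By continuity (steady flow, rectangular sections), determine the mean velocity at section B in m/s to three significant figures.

Q = A₁V₁ = (15.78×1.11) × 0.40 = 7.006 m³/s
A₂ = 13.98 × 1.40 = 19.57 m²
V₂ = Q/A₂ = 7.006/19.57 = 0.3580 m/s

0.358 m/s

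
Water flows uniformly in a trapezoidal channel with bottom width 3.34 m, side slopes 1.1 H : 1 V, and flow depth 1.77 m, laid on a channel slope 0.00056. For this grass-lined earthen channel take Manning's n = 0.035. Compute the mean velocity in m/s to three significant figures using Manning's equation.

0.715 m/s

A = (b + z·y)·y = (3.34 + 1.1×1.77)×1.77 = 9.358 m²
P = b + 2y√(1+z²) = 3.34 + 2×1.77×√(1+1.1²) = 8.603 m
R = A/P = 9.358/8.603 = 1.088 m
Q = (1/n)·A·R^(2/3)·S^(1/2) = (1/0.035) × 9.358 × 1.088^(2/3) × 0.00056^(1/2) = 6.692 m³/s
V = Q/A = 6.692/9.358 = 0.7151 m/s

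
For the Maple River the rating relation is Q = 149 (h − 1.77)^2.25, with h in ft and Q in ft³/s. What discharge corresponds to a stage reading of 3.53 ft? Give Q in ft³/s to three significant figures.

532 ft³/s

Q = 149 × (3.53 − 1.77)^2.25 = 149 × 1.76^2.25 = 531.6 ft³/s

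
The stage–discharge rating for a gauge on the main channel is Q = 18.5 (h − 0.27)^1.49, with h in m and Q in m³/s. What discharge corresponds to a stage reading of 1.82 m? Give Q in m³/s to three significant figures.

35.5 m³/s

Q = 18.5 × (1.82 − 0.27)^1.49 = 18.5 × 1.55^1.49 = 35.54 m³/s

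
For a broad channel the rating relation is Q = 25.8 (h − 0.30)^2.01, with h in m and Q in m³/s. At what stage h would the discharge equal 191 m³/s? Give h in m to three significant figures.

h − h₀ = (Q/C)^(1/b) = (191/25.8)^(1/2.01) = 2.707 m
h = 0.30 + 2.707 = 3.007 m

3.01 m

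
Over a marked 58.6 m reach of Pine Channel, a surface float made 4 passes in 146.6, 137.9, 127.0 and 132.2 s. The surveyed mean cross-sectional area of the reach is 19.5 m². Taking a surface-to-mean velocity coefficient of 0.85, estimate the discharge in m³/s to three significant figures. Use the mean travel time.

t̄ = (146.6 + 137.9 + 127.0 + 132.2) / 4 = 135.925 s
v_surface = L / t̄ = 58.6 / 135.925 = 0.4311 m/s
v_mean = 0.85 × 0.4311 = 0.3665 m/s
Q = A × v_mean = 19.5 × 0.3665 = 7.146 m³/s

7.15 m³/s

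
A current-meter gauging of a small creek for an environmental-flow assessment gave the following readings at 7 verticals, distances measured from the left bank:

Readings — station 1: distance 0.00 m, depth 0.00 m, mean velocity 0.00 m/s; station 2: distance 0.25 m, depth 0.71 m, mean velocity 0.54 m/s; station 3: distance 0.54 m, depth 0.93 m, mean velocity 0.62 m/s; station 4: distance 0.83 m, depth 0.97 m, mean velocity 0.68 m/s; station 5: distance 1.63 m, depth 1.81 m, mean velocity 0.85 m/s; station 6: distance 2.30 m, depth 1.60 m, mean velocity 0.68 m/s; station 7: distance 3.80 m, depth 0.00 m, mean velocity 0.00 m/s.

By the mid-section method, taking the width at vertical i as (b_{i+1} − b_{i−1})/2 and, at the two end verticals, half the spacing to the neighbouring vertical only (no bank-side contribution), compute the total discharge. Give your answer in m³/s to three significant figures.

w_2 = (0.54 − 0.00)/2 = 0.27 m; q_2 = 0.54 × 0.71 × 0.27 = 0.1035 m³/s
w_3 = (0.83 − 0.25)/2 = 0.29 m; q_3 = 0.62 × 0.93 × 0.29 = 0.1672 m³/s
w_4 = (1.63 − 0.54)/2 = 0.545 m; q_4 = 0.68 × 0.97 × 0.545 = 0.3595 m³/s
w_5 = (2.30 − 0.83)/2 = 0.735 m; q_5 = 0.85 × 1.81 × 0.735 = 1.131 m³/s
w_6 = (3.80 − 1.63)/2 = 1.085 m; q_6 = 0.68 × 1.60 × 1.085 = 1.180 m³/s
Stations 1, 7 contribute zero (depth or velocity is 0).
Q = Σ qᵢ = 2.941 m³/s

2.94 m³/s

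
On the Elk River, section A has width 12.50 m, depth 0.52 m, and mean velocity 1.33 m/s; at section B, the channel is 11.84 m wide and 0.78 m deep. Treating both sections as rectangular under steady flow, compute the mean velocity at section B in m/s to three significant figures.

Q = A₁V₁ = (12.50×0.52) × 1.33 = 8.645 m³/s
A₂ = 11.84 × 0.78 = 9.235 m²
V₂ = Q/A₂ = 8.645/9.235 = 0.9361 m/s

0.936 m/s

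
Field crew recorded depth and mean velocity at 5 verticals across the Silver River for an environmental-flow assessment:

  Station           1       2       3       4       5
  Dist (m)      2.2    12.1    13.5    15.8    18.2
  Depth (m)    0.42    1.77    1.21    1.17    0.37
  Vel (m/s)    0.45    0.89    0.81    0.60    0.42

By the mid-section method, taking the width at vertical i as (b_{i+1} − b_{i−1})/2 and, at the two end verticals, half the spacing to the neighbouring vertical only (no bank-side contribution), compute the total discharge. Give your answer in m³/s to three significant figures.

w_1 = (12.1 − 2.2)/2 = 4.95 m; q_1 = 0.45 × 0.42 × 4.95 = 0.9356 m³/s
w_2 = (13.5 − 2.2)/2 = 5.65 m; q_2 = 0.89 × 1.77 × 5.65 = 8.900 m³/s
w_3 = (15.8 − 12.1)/2 = 1.85 m; q_3 = 0.81 × 1.21 × 1.85 = 1.813 m³/s
w_4 = (18.2 − 13.5)/2 = 2.35 m; q_4 = 0.60 × 1.17 × 2.35 = 1.650 m³/s
w_5 = (18.2 − 15.8)/2 = 1.2 m; q_5 = 0.42 × 0.37 × 1.2 = 0.1865 m³/s
Q = Σ qᵢ = 13.49 m³/s

13.5 m³/s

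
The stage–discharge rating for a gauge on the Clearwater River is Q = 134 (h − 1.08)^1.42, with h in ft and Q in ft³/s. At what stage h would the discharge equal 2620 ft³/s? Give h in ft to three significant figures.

h − h₀ = (Q/C)^(1/b) = (2620/134)^(1/1.42) = 8.115 ft
h = 1.08 + 8.115 = 9.195 ft

9.20 ft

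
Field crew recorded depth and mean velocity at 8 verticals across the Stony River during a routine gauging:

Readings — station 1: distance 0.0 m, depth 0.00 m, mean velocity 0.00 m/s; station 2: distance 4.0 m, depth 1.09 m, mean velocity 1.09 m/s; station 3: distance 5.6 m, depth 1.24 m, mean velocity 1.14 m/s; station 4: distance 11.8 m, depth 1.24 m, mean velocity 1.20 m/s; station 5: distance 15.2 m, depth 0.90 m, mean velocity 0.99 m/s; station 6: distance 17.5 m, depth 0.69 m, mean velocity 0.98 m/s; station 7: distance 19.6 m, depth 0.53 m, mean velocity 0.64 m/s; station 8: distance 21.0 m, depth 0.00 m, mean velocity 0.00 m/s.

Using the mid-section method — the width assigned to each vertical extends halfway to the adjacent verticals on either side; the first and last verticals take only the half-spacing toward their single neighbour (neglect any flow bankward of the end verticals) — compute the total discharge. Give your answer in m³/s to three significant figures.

w_2 = (5.6 − 0.0)/2 = 2.8 m; q_2 = 1.09 × 1.09 × 2.8 = 3.327 m³/s
w_3 = (11.8 − 4.0)/2 = 3.9 m; q_3 = 1.14 × 1.24 × 3.9 = 5.513 m³/s
w_4 = (15.2 − 5.6)/2 = 4.8 m; q_4 = 1.20 × 1.24 × 4.8 = 7.142 m³/s
w_5 = (17.5 − 11.8)/2 = 2.85 m; q_5 = 0.99 × 0.90 × 2.85 = 2.539 m³/s
w_6 = (19.6 − 15.2)/2 = 2.2 m; q_6 = 0.98 × 0.69 × 2.2 = 1.488 m³/s
w_7 = (21.0 − 17.5)/2 = 1.75 m; q_7 = 0.64 × 0.53 × 1.75 = 0.5936 m³/s
Stations 1, 8 contribute zero (depth or velocity is 0).
Q = Σ qᵢ = 20.60 m³/s

20.6 m³/s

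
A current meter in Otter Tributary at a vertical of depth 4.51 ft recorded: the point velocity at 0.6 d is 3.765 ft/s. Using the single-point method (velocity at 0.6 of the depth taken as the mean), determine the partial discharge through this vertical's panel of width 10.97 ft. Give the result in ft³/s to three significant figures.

186 ft³/s

v̄ = v₀.₆ = 3.765 ft/s
q = v̄ × d × w = 3.765 × 4.51 × 10.97 = 186.3 ft³/s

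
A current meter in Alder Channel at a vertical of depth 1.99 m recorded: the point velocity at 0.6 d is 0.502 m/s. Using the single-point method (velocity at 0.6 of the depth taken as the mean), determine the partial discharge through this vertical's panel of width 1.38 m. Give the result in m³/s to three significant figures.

v̄ = v₀.₆ = 0.502 m/s
q = v̄ × d × w = 0.5020 × 1.99 × 1.38 = 1.379 m³/s

1.38 m³/s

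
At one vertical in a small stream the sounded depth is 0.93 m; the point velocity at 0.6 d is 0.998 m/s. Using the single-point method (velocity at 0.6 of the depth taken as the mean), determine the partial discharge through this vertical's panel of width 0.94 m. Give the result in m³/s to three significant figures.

v̄ = v₀.₆ = 0.998 m/s
q = v̄ × d × w = 0.9980 × 0.93 × 0.94 = 0.8725 m³/s

0.872 m³/s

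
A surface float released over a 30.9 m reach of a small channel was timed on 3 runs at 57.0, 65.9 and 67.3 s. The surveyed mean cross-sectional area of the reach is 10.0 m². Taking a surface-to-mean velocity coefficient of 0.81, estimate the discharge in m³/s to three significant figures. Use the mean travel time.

t̄ = (57.0 + 65.9 + 67.3) / 3 = 63.4 s
v_surface = L / t̄ = 30.9 / 63.4 = 0.4874 m/s
v_mean = 0.81 × 0.4874 = 0.3948 m/s
Q = A × v_mean = 10.0 × 0.3948 = 3.948 m³/s

3.95 m³/s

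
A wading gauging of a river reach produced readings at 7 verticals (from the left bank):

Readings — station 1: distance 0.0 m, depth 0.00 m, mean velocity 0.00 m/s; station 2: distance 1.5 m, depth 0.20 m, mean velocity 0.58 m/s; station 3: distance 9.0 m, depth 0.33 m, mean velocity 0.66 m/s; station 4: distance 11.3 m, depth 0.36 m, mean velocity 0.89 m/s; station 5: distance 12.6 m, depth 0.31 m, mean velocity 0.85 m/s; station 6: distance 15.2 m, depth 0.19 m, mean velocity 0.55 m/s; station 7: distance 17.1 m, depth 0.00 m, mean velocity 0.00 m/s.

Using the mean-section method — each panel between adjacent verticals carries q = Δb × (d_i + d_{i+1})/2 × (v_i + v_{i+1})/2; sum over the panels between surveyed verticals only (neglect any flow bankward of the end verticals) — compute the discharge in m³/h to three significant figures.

Panel 1-2: Δb = 1.5 m, d̄ = (0.00+0.20)/2 = 0.1, v̄ = (0.00+0.58)/2 = 0.29 → q = 1.5×0.1×0.29 = 0.04350 m³/s
Panel 2-3: Δb = 7.5 m, d̄ = (0.20+0.33)/2 = 0.265, v̄ = (0.58+0.66)/2 = 0.62 → q = 7.5×0.265×0.62 = 1.232 m³/s
Panel 3-4: Δb = 2.3 m, d̄ = (0.33+0.36)/2 = 0.345, v̄ = (0.66+0.89)/2 = 0.775 → q = 2.3×0.345×0.775 = 0.6150 m³/s
Panel 4-5: Δb = 1.3 m, d̄ = (0.36+0.31)/2 = 0.335, v̄ = (0.89+0.85)/2 = 0.87 → q = 1.3×0.335×0.87 = 0.3789 m³/s
Panel 5-6: Δb = 2.6 m, d̄ = (0.31+0.19)/2 = 0.25, v̄ = (0.85+0.55)/2 = 0.7 → q = 2.6×0.25×0.7 = 0.4550 m³/s
Panel 6-7: Δb = 1.9 m, d̄ = (0.19+0.00)/2 = 0.095, v̄ = (0.55+0.00)/2 = 0.275 → q = 1.9×0.095×0.275 = 0.04964 m³/s
Q = Σ q = 2.774 m³/s
= 2.774 × 3600 = 9987 m³/h

9990 m³/h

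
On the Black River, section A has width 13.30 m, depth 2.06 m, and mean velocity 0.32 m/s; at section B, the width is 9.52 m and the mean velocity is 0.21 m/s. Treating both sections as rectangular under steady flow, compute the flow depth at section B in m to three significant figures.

4.39 m

Q = A₁V₁ = (13.30×2.06) × 0.32 = 8.767 m³/s
d₂ = Q/(b₂ V₂) = 8.767/(9.52×0.21) = 4.385 m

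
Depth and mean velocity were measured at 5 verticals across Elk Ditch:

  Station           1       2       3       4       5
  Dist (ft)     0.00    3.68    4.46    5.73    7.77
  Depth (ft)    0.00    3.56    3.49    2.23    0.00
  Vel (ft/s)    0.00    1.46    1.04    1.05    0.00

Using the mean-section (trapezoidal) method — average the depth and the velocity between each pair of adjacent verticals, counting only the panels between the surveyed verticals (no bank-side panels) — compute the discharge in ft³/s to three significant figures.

Panel 1-2: Δb = 3.68 ft, d̄ = (0.00+3.56)/2 = 1.78, v̄ = (0.00+1.46)/2 = 0.73 → q = 3.68×1.78×0.73 = 4.782 ft³/s
Panel 2-3: Δb = 0.78 ft, d̄ = (3.56+3.49)/2 = 3.525, v̄ = (1.46+1.04)/2 = 1.25 → q = 0.78×3.525×1.25 = 3.437 ft³/s
Panel 3-4: Δb = 1.27 ft, d̄ = (3.49+2.23)/2 = 2.86, v̄ = (1.04+1.05)/2 = 1.045 → q = 1.27×2.86×1.045 = 3.796 ft³/s
Panel 4-5: Δb = 2.04 ft, d̄ = (2.23+0.00)/2 = 1.115, v̄ = (1.05+0.00)/2 = 0.525 → q = 2.04×1.115×0.525 = 1.194 ft³/s
Q = Σ q = 13.21 ft³/s

13.2 ft³/s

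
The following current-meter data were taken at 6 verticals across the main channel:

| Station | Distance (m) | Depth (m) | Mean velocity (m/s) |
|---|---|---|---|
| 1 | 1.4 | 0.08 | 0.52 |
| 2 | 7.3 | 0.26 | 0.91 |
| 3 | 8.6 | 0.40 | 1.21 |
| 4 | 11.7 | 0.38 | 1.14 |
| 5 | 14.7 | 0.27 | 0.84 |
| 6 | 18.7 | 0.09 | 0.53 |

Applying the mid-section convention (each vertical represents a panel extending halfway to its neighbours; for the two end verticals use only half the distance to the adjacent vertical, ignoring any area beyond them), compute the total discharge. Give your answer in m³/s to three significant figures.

w_1 = (7.3 − 1.4)/2 = 2.95 m; q_1 = 0.52 × 0.08 × 2.95 = 0.1227 m³/s
w_2 = (8.6 − 1.4)/2 = 3.6 m; q_2 = 0.91 × 0.26 × 3.6 = 0.8518 m³/s
w_3 = (11.7 − 7.3)/2 = 2.2 m; q_3 = 1.21 × 0.40 × 2.2 = 1.065 m³/s
w_4 = (14.7 − 8.6)/2 = 3.05 m; q_4 = 1.14 × 0.38 × 3.05 = 1.321 m³/s
w_5 = (18.7 − 11.7)/2 = 3.5 m; q_5 = 0.84 × 0.27 × 3.5 = 0.7938 m³/s
w_6 = (18.7 − 14.7)/2 = 2 m; q_6 = 0.53 × 0.09 × 2 = 0.09540 m³/s
Q = Σ qᵢ = 4.250 m³/s

4.25 m³/s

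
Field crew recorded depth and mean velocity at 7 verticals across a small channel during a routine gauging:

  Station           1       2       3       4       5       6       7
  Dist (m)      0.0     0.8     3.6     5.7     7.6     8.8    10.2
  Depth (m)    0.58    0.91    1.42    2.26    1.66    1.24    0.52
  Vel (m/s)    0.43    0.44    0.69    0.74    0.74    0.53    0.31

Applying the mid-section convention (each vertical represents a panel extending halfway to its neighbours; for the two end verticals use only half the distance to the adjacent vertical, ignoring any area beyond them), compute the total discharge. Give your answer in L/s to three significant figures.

9440 L/s

w_1 = (0.8 − 0.0)/2 = 0.4 m; q_1 = 0.43 × 0.58 × 0.4 = 0.09976 m³/s
w_2 = (3.6 − 0.0)/2 = 1.8 m; q_2 = 0.44 × 0.91 × 1.8 = 0.7207 m³/s
w_3 = (5.7 − 0.8)/2 = 2.45 m; q_3 = 0.69 × 1.42 × 2.45 = 2.401 m³/s
w_4 = (7.6 − 3.6)/2 = 2 m; q_4 = 0.74 × 2.26 × 2 = 3.345 m³/s
w_5 = (8.8 − 5.7)/2 = 1.55 m; q_5 = 0.74 × 1.66 × 1.55 = 1.904 m³/s
w_6 = (10.2 − 7.6)/2 = 1.3 m; q_6 = 0.53 × 1.24 × 1.3 = 0.8544 m³/s
w_7 = (10.2 − 8.8)/2 = 0.7 m; q_7 = 0.31 × 0.52 × 0.7 = 0.1128 m³/s
Q = Σ qᵢ = 9.437 m³/s
= 9.437 × 1000 = 9437 L/s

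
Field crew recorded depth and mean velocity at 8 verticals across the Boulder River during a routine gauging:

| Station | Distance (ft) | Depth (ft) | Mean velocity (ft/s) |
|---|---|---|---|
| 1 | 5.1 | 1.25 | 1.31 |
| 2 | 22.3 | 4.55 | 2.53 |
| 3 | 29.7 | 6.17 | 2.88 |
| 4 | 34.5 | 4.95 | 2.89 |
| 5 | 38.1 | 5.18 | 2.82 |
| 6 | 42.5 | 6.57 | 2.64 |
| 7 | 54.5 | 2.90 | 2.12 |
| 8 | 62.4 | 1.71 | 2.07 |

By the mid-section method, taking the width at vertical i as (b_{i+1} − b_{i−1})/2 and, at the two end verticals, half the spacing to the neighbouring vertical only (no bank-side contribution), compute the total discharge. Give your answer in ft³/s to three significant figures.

w_1 = (22.3 − 5.1)/2 = 8.6 ft; q_1 = 1.31 × 1.25 × 8.6 = 14.08 ft³/s
w_2 = (29.7 − 5.1)/2 = 12.3 ft; q_2 = 2.53 × 4.55 × 12.3 = 141.6 ft³/s
w_3 = (34.5 − 22.3)/2 = 6.1 ft; q_3 = 2.88 × 6.17 × 6.1 = 108.4 ft³/s
w_4 = (38.1 − 29.7)/2 = 4.2 ft; q_4 = 2.89 × 4.95 × 4.2 = 60.08 ft³/s
w_5 = (42.5 − 34.5)/2 = 4 ft; q_5 = 2.82 × 5.18 × 4 = 58.43 ft³/s
w_6 = (54.5 − 38.1)/2 = 8.2 ft; q_6 = 2.64 × 6.57 × 8.2 = 142.2 ft³/s
w_7 = (62.4 − 42.5)/2 = 9.95 ft; q_7 = 2.12 × 2.90 × 9.95 = 61.17 ft³/s
w_8 = (62.4 − 54.5)/2 = 3.95 ft; q_8 = 2.07 × 1.71 × 3.95 = 13.98 ft³/s
Q = Σ qᵢ = 600.0 ft³/s

600 ft³/s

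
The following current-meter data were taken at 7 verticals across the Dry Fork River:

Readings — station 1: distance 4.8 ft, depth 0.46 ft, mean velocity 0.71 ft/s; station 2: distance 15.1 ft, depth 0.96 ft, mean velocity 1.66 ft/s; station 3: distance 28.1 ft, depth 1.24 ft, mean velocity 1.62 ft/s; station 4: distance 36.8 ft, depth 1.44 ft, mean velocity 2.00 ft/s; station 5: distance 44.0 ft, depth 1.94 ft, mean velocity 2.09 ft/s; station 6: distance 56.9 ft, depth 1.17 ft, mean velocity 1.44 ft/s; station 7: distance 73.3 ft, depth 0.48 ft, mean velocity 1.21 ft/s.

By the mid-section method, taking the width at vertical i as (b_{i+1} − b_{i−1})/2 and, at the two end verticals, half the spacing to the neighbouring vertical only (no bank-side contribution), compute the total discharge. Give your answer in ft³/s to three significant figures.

135 ft³/s

w_1 = (15.1 − 4.8)/2 = 5.15 ft; q_1 = 0.71 × 0.46 × 5.15 = 1.682 ft³/s
w_2 = (28.1 − 4.8)/2 = 11.65 ft; q_2 = 1.66 × 0.96 × 11.65 = 18.57 ft³/s
w_3 = (36.8 − 15.1)/2 = 10.85 ft; q_3 = 1.62 × 1.24 × 10.85 = 21.80 ft³/s
w_4 = (44.0 − 28.1)/2 = 7.95 ft; q_4 = 2.00 × 1.44 × 7.95 = 22.90 ft³/s
w_5 = (56.9 − 36.8)/2 = 10.05 ft; q_5 = 2.09 × 1.94 × 10.05 = 40.75 ft³/s
w_6 = (73.3 − 44.0)/2 = 14.65 ft; q_6 = 1.44 × 1.17 × 14.65 = 24.68 ft³/s
w_7 = (73.3 − 56.9)/2 = 8.2 ft; q_7 = 1.21 × 0.48 × 8.2 = 4.763 ft³/s
Q = Σ qᵢ = 135.1 ft³/s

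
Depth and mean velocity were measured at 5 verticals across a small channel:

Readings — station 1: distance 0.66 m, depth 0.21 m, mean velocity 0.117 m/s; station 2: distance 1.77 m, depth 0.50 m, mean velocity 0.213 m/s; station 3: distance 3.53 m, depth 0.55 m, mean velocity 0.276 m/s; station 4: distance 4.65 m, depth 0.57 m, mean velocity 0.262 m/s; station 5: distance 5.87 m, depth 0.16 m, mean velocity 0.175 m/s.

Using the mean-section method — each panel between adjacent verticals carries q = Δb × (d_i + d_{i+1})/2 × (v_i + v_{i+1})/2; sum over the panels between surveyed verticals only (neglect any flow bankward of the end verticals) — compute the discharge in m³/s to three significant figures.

0.557 m³/s

Panel 1-2: Δb = 1.11 m, d̄ = (0.21+0.50)/2 = 0.355, v̄ = (0.117+0.213)/2 = 0.165 → q = 1.11×0.355×0.165 = 0.06502 m³/s
Panel 2-3: Δb = 1.76 m, d̄ = (0.50+0.55)/2 = 0.525, v̄ = (0.213+0.276)/2 = 0.2445 → q = 1.76×0.525×0.2445 = 0.2259 m³/s
Panel 3-4: Δb = 1.12 m, d̄ = (0.55+0.57)/2 = 0.56, v̄ = (0.276+0.262)/2 = 0.269 → q = 1.12×0.56×0.269 = 0.1687 m³/s
Panel 4-5: Δb = 1.22 m, d̄ = (0.57+0.16)/2 = 0.365, v̄ = (0.262+0.175)/2 = 0.2185 → q = 1.22×0.365×0.2185 = 0.09730 m³/s
Q = Σ q = 0.5570 m³/s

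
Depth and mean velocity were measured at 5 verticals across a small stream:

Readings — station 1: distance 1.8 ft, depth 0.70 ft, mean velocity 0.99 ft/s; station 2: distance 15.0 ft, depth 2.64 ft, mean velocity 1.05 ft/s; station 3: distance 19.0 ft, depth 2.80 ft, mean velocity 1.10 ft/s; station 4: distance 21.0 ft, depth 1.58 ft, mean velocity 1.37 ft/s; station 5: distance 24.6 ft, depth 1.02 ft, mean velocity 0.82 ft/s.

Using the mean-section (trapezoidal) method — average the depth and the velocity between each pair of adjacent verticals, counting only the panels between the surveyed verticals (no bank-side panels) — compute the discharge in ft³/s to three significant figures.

Panel 1-2: Δb = 13.2 ft, d̄ = (0.70+2.64)/2 = 1.67, v̄ = (0.99+1.05)/2 = 1.02 → q = 13.2×1.67×1.02 = 22.48 ft³/s
Panel 2-3: Δb = 4 ft, d̄ = (2.64+2.80)/2 = 2.72, v̄ = (1.05+1.10)/2 = 1.075 → q = 4×2.72×1.075 = 11.70 ft³/s
Panel 3-4: Δb = 2 ft, d̄ = (2.80+1.58)/2 = 2.19, v̄ = (1.10+1.37)/2 = 1.235 → q = 2×2.19×1.235 = 5.409 ft³/s
Panel 4-5: Δb = 3.6 ft, d̄ = (1.58+1.02)/2 = 1.3, v̄ = (1.37+0.82)/2 = 1.095 → q = 3.6×1.3×1.095 = 5.125 ft³/s
Q = Σ q = 44.71 ft³/s

44.7 ft³/s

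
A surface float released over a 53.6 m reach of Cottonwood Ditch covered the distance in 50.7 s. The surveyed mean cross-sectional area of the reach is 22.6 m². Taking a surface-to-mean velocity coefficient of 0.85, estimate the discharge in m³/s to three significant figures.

20.3 m³/s

v_surface = L / t̄ = 53.6 / 50.7 = 1.057 m/s
v_mean = 0.85 × 1.057 = 0.8986 m/s
Q = A × v_mean = 22.6 × 0.8986 = 20.31 m³/s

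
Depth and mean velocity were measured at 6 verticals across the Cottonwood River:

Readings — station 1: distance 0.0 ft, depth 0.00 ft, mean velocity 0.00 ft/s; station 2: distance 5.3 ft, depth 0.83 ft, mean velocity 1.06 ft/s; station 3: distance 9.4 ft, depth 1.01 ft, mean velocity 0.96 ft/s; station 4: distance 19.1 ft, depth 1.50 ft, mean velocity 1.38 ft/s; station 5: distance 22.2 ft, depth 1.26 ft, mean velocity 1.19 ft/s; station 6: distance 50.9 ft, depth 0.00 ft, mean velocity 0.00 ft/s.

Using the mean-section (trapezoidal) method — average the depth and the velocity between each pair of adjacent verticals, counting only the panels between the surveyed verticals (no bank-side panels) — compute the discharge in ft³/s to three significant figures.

Panel 1-2: Δb = 5.3 ft, d̄ = (0.00+0.83)/2 = 0.415, v̄ = (0.00+1.06)/2 = 0.53 → q = 5.3×0.415×0.53 = 1.166 ft³/s
Panel 2-3: Δb = 4.1 ft, d̄ = (0.83+1.01)/2 = 0.92, v̄ = (1.06+0.96)/2 = 1.01 → q = 4.1×0.92×1.01 = 3.810 ft³/s
Panel 3-4: Δb = 9.7 ft, d̄ = (1.01+1.50)/2 = 1.255, v̄ = (0.96+1.38)/2 = 1.17 → q = 9.7×1.255×1.17 = 14.24 ft³/s
Panel 4-5: Δb = 3.1 ft, d̄ = (1.50+1.26)/2 = 1.38, v̄ = (1.38+1.19)/2 = 1.285 → q = 3.1×1.38×1.285 = 5.497 ft³/s
Panel 5-6: Δb = 28.7 ft, d̄ = (1.26+0.00)/2 = 0.63, v̄ = (1.19+0.00)/2 = 0.595 → q = 28.7×0.63×0.595 = 10.76 ft³/s
Q = Σ q = 35.47 ft³/s

35.5 ft³/s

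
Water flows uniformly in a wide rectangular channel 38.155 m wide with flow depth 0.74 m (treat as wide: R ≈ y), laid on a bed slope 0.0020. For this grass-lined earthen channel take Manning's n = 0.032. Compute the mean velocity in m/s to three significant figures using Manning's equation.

A = b·y = 38.155 × 0.74 = 28.23 m²
Wide channel: R ≈ y = 0.74 m
Q = (1/n)·A·R^(2/3)·S^(1/2) = (1/0.032) × 28.23 × 0.7400^(2/3) × 0.0020^(1/2) = 32.28 m³/s
V = Q/A = 32.28/28.23 = 1.143 m/s

1.14 m/s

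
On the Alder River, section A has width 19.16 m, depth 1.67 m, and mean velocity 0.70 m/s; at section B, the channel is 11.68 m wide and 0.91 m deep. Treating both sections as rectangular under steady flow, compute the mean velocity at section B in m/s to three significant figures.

Q = A₁V₁ = (19.16×1.67) × 0.70 = 22.40 m³/s
A₂ = 11.68 × 0.91 = 10.63 m²
V₂ = Q/A₂ = 22.40/10.63 = 2.107 m/s

2.11 m/s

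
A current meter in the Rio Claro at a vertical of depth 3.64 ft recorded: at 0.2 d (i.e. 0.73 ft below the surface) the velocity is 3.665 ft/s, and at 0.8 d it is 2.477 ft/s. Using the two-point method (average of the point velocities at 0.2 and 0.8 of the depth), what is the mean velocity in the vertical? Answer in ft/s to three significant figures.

v̄ = (3.665 + 2.477) / 2 = 3.071 ft/s

3.07 ft/s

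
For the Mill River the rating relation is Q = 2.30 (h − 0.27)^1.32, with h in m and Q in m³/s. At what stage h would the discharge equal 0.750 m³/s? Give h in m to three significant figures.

h − h₀ = (Q/C)^(1/b) = (0.750/2.30)^(1/1.32) = 0.4279 m
h = 0.27 + 0.4279 = 0.6979 m

0.698 m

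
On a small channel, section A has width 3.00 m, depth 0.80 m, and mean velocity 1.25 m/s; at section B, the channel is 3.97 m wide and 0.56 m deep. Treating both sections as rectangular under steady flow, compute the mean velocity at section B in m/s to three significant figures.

1.35 m/s

Q = A₁V₁ = (3.00×0.80) × 1.25 = 3.000 m³/s
A₂ = 3.97 × 0.56 = 2.223 m²
V₂ = Q/A₂ = 3.000/2.223 = 1.349 m/s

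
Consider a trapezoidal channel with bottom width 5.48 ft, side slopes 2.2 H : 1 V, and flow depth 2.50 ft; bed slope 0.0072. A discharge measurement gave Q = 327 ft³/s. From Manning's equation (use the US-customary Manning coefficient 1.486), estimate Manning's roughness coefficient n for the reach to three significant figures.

0.0143

A = (b + z·y)·y = (5.48 + 2.2×2.50)×2.50 = 27.45 ft²
P = b + 2y√(1+z²) = 5.48 + 2×2.50×√(1+2.2²) = 17.56 ft
R = A/P = 27.45/17.56 = 1.563 ft
n = (1.486/Q)·A·R^(2/3)·S^(1/2) = (1.486/327) × 27.45 × 1.347 × 0.08485 = 0.01426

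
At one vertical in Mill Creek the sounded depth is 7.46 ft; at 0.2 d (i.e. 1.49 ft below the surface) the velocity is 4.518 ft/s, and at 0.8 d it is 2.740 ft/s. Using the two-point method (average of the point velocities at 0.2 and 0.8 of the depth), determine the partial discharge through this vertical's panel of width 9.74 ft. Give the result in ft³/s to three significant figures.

v̄ = (4.518 + 2.740) / 2 = 3.629 ft/s
q = v̄ × d × w = 3.629 × 7.46 × 9.74 = 263.7 ft³/s

264 ft³/s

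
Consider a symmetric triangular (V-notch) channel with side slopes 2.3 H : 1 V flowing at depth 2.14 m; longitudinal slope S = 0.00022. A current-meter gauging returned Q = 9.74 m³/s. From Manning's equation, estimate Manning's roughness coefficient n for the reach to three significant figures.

A = z·y² = 2.3×2.14² = 10.53 m²
P = 2y√(1+z²) = 2×2.14×√(1+2.3²) = 10.73 m
R = A/P = 10.53/10.73 = 0.9813 m
n = (1/Q)·A·R^(2/3)·S^(1/2) = (1/9.74) × 10.53 × 0.9875 × 0.01483 = 0.01584

0.0158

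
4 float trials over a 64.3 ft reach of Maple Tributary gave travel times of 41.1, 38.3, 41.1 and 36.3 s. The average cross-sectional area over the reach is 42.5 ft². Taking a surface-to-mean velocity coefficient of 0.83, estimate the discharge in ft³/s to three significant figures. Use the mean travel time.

57.9 ft³/s

t̄ = (41.1 + 38.3 + 41.1 + 36.3) / 4 = 39.2 s
v_surface = L / t̄ = 64.3 / 39.2 = 1.640 ft/s
v_mean = 0.83 × 1.640 = 1.361 ft/s
Q = A × v_mean = 42.5 × 1.361 = 57.86 ft³/s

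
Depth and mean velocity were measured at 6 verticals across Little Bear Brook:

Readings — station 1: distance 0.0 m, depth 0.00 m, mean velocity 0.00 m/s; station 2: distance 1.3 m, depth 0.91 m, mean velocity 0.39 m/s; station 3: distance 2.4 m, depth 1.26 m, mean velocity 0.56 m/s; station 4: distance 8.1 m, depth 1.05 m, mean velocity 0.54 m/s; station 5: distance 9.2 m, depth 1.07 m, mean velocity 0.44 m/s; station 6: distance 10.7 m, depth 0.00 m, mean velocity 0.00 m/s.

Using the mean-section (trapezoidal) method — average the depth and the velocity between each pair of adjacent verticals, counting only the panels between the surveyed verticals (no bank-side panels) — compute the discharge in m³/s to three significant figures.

5.05 m³/s

Panel 1-2: Δb = 1.3 m, d̄ = (0.00+0.91)/2 = 0.455, v̄ = (0.00+0.39)/2 = 0.195 → q = 1.3×0.455×0.195 = 0.1153 m³/s
Panel 2-3: Δb = 1.1 m, d̄ = (0.91+1.26)/2 = 1.085, v̄ = (0.39+0.56)/2 = 0.475 → q = 1.1×1.085×0.475 = 0.5669 m³/s
Panel 3-4: Δb = 5.7 m, d̄ = (1.26+1.05)/2 = 1.155, v̄ = (0.56+0.54)/2 = 0.55 → q = 5.7×1.155×0.55 = 3.621 m³/s
Panel 4-5: Δb = 1.1 m, d̄ = (1.05+1.07)/2 = 1.06, v̄ = (0.54+0.44)/2 = 0.49 → q = 1.1×1.06×0.49 = 0.5713 m³/s
Panel 5-6: Δb = 1.5 m, d̄ = (1.07+0.00)/2 = 0.535, v̄ = (0.44+0.00)/2 = 0.22 → q = 1.5×0.535×0.22 = 0.1766 m³/s
Q = Σ q = 5.051 m³/s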